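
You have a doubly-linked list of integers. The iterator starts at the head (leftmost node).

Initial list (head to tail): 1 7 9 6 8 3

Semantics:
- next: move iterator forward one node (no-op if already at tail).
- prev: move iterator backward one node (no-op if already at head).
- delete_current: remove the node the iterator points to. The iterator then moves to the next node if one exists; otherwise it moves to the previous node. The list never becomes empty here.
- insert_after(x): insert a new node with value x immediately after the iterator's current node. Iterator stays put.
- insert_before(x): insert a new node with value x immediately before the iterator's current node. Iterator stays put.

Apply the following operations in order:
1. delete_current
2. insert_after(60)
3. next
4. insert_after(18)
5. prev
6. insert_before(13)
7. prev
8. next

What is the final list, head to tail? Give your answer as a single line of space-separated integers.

Answer: 13 7 60 18 9 6 8 3

Derivation:
After 1 (delete_current): list=[7, 9, 6, 8, 3] cursor@7
After 2 (insert_after(60)): list=[7, 60, 9, 6, 8, 3] cursor@7
After 3 (next): list=[7, 60, 9, 6, 8, 3] cursor@60
After 4 (insert_after(18)): list=[7, 60, 18, 9, 6, 8, 3] cursor@60
After 5 (prev): list=[7, 60, 18, 9, 6, 8, 3] cursor@7
After 6 (insert_before(13)): list=[13, 7, 60, 18, 9, 6, 8, 3] cursor@7
After 7 (prev): list=[13, 7, 60, 18, 9, 6, 8, 3] cursor@13
After 8 (next): list=[13, 7, 60, 18, 9, 6, 8, 3] cursor@7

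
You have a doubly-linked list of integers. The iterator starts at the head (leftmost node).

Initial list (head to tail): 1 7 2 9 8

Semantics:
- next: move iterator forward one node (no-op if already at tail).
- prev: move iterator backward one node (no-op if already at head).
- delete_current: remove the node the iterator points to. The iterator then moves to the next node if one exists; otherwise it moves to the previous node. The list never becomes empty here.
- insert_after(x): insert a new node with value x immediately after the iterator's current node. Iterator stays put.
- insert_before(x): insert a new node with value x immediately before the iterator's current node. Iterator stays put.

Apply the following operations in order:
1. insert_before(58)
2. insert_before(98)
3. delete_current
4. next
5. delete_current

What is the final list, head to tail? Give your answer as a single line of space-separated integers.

After 1 (insert_before(58)): list=[58, 1, 7, 2, 9, 8] cursor@1
After 2 (insert_before(98)): list=[58, 98, 1, 7, 2, 9, 8] cursor@1
After 3 (delete_current): list=[58, 98, 7, 2, 9, 8] cursor@7
After 4 (next): list=[58, 98, 7, 2, 9, 8] cursor@2
After 5 (delete_current): list=[58, 98, 7, 9, 8] cursor@9

Answer: 58 98 7 9 8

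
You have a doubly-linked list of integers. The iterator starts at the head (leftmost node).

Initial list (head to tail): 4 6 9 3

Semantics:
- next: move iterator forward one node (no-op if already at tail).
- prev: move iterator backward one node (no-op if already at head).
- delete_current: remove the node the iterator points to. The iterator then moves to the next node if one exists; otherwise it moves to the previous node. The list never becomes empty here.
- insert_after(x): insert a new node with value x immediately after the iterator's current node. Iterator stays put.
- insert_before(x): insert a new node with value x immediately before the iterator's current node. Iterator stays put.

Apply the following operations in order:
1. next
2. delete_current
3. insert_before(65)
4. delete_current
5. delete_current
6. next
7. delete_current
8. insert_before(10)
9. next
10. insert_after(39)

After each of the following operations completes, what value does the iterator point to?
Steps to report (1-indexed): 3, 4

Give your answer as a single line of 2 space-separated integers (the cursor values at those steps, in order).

After 1 (next): list=[4, 6, 9, 3] cursor@6
After 2 (delete_current): list=[4, 9, 3] cursor@9
After 3 (insert_before(65)): list=[4, 65, 9, 3] cursor@9
After 4 (delete_current): list=[4, 65, 3] cursor@3
After 5 (delete_current): list=[4, 65] cursor@65
After 6 (next): list=[4, 65] cursor@65
After 7 (delete_current): list=[4] cursor@4
After 8 (insert_before(10)): list=[10, 4] cursor@4
After 9 (next): list=[10, 4] cursor@4
After 10 (insert_after(39)): list=[10, 4, 39] cursor@4

Answer: 9 3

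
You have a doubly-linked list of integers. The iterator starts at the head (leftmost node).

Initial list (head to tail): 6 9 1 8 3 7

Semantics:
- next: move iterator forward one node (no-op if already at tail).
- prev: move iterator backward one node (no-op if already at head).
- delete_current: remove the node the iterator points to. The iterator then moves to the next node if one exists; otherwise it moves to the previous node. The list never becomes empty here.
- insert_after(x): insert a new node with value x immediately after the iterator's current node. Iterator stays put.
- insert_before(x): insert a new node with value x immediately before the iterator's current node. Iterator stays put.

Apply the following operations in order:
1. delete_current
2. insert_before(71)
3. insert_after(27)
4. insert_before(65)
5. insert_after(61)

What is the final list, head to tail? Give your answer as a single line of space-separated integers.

Answer: 71 65 9 61 27 1 8 3 7

Derivation:
After 1 (delete_current): list=[9, 1, 8, 3, 7] cursor@9
After 2 (insert_before(71)): list=[71, 9, 1, 8, 3, 7] cursor@9
After 3 (insert_after(27)): list=[71, 9, 27, 1, 8, 3, 7] cursor@9
After 4 (insert_before(65)): list=[71, 65, 9, 27, 1, 8, 3, 7] cursor@9
After 5 (insert_after(61)): list=[71, 65, 9, 61, 27, 1, 8, 3, 7] cursor@9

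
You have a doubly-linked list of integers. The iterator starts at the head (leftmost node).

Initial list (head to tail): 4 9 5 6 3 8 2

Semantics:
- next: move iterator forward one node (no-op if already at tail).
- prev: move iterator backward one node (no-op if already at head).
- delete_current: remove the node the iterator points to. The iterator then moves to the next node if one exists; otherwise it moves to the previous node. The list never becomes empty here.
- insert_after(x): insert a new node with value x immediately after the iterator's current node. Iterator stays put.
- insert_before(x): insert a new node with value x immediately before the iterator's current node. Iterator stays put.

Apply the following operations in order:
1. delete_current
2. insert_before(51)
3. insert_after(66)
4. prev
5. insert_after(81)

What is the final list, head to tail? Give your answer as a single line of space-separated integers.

Answer: 51 81 9 66 5 6 3 8 2

Derivation:
After 1 (delete_current): list=[9, 5, 6, 3, 8, 2] cursor@9
After 2 (insert_before(51)): list=[51, 9, 5, 6, 3, 8, 2] cursor@9
After 3 (insert_after(66)): list=[51, 9, 66, 5, 6, 3, 8, 2] cursor@9
After 4 (prev): list=[51, 9, 66, 5, 6, 3, 8, 2] cursor@51
After 5 (insert_after(81)): list=[51, 81, 9, 66, 5, 6, 3, 8, 2] cursor@51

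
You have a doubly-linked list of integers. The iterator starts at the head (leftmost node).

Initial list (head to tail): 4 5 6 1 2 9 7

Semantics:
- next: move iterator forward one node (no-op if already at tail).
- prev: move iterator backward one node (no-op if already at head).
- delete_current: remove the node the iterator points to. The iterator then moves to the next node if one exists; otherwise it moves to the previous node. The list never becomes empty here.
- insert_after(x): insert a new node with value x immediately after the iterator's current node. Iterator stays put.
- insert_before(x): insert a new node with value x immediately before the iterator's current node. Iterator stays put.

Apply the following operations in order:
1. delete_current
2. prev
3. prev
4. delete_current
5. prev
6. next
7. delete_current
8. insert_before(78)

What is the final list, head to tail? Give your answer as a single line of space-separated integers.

Answer: 6 78 2 9 7

Derivation:
After 1 (delete_current): list=[5, 6, 1, 2, 9, 7] cursor@5
After 2 (prev): list=[5, 6, 1, 2, 9, 7] cursor@5
After 3 (prev): list=[5, 6, 1, 2, 9, 7] cursor@5
After 4 (delete_current): list=[6, 1, 2, 9, 7] cursor@6
After 5 (prev): list=[6, 1, 2, 9, 7] cursor@6
After 6 (next): list=[6, 1, 2, 9, 7] cursor@1
After 7 (delete_current): list=[6, 2, 9, 7] cursor@2
After 8 (insert_before(78)): list=[6, 78, 2, 9, 7] cursor@2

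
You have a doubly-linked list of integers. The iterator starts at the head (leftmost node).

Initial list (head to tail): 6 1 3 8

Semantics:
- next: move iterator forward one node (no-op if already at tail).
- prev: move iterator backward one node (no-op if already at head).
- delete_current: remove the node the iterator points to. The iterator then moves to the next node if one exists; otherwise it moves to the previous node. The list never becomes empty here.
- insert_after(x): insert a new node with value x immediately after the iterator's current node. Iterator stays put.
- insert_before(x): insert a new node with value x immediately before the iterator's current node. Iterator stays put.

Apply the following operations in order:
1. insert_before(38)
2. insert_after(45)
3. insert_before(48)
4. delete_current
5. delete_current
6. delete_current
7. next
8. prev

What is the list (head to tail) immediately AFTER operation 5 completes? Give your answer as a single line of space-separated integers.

Answer: 38 48 1 3 8

Derivation:
After 1 (insert_before(38)): list=[38, 6, 1, 3, 8] cursor@6
After 2 (insert_after(45)): list=[38, 6, 45, 1, 3, 8] cursor@6
After 3 (insert_before(48)): list=[38, 48, 6, 45, 1, 3, 8] cursor@6
After 4 (delete_current): list=[38, 48, 45, 1, 3, 8] cursor@45
After 5 (delete_current): list=[38, 48, 1, 3, 8] cursor@1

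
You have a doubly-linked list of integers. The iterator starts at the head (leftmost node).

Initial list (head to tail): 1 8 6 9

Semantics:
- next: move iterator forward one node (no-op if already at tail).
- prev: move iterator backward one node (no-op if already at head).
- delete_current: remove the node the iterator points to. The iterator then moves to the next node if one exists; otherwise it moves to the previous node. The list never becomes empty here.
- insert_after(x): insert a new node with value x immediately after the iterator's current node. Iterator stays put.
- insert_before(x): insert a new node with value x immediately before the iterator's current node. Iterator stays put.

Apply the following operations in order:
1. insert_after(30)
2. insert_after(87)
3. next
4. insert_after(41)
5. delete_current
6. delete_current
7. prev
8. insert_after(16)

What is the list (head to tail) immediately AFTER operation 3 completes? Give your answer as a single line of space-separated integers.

After 1 (insert_after(30)): list=[1, 30, 8, 6, 9] cursor@1
After 2 (insert_after(87)): list=[1, 87, 30, 8, 6, 9] cursor@1
After 3 (next): list=[1, 87, 30, 8, 6, 9] cursor@87

Answer: 1 87 30 8 6 9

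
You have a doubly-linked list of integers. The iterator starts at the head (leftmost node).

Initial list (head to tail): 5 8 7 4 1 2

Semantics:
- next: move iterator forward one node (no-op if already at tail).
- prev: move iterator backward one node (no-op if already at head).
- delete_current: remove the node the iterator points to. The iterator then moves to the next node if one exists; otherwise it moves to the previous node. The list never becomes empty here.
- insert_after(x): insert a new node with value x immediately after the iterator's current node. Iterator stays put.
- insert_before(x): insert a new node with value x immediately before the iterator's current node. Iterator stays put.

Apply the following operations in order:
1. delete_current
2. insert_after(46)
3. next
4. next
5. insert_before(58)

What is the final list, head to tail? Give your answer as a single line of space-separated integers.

After 1 (delete_current): list=[8, 7, 4, 1, 2] cursor@8
After 2 (insert_after(46)): list=[8, 46, 7, 4, 1, 2] cursor@8
After 3 (next): list=[8, 46, 7, 4, 1, 2] cursor@46
After 4 (next): list=[8, 46, 7, 4, 1, 2] cursor@7
After 5 (insert_before(58)): list=[8, 46, 58, 7, 4, 1, 2] cursor@7

Answer: 8 46 58 7 4 1 2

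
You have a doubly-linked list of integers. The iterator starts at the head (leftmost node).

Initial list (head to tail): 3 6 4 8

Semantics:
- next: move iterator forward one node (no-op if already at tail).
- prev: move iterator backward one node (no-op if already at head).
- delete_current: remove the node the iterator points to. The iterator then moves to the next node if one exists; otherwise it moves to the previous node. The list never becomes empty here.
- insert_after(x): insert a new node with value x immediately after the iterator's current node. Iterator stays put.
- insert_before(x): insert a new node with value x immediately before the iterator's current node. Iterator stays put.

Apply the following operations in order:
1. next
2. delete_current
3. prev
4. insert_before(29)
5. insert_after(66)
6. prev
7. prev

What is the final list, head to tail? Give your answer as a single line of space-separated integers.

Answer: 29 3 66 4 8

Derivation:
After 1 (next): list=[3, 6, 4, 8] cursor@6
After 2 (delete_current): list=[3, 4, 8] cursor@4
After 3 (prev): list=[3, 4, 8] cursor@3
After 4 (insert_before(29)): list=[29, 3, 4, 8] cursor@3
After 5 (insert_after(66)): list=[29, 3, 66, 4, 8] cursor@3
After 6 (prev): list=[29, 3, 66, 4, 8] cursor@29
After 7 (prev): list=[29, 3, 66, 4, 8] cursor@29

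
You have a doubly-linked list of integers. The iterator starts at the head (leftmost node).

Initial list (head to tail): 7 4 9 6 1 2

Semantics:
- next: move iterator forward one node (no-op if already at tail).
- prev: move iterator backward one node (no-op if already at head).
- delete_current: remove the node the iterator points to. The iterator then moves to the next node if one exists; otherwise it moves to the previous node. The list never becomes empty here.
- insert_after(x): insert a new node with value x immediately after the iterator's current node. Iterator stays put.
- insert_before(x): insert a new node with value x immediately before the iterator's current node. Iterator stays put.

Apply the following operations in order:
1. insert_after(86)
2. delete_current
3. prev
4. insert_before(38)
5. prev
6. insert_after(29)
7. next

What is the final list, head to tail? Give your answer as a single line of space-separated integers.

Answer: 38 29 86 4 9 6 1 2

Derivation:
After 1 (insert_after(86)): list=[7, 86, 4, 9, 6, 1, 2] cursor@7
After 2 (delete_current): list=[86, 4, 9, 6, 1, 2] cursor@86
After 3 (prev): list=[86, 4, 9, 6, 1, 2] cursor@86
After 4 (insert_before(38)): list=[38, 86, 4, 9, 6, 1, 2] cursor@86
After 5 (prev): list=[38, 86, 4, 9, 6, 1, 2] cursor@38
After 6 (insert_after(29)): list=[38, 29, 86, 4, 9, 6, 1, 2] cursor@38
After 7 (next): list=[38, 29, 86, 4, 9, 6, 1, 2] cursor@29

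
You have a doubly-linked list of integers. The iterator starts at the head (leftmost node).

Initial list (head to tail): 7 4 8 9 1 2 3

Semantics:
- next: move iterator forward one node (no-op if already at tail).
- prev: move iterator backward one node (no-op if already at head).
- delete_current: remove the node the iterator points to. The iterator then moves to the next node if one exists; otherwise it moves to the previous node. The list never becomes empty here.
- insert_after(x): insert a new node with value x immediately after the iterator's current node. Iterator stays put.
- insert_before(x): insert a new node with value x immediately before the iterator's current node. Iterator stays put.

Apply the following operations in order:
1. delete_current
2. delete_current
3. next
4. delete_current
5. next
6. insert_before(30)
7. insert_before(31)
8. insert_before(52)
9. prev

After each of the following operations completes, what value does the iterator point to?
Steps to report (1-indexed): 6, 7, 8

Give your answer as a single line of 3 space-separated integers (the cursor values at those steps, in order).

Answer: 2 2 2

Derivation:
After 1 (delete_current): list=[4, 8, 9, 1, 2, 3] cursor@4
After 2 (delete_current): list=[8, 9, 1, 2, 3] cursor@8
After 3 (next): list=[8, 9, 1, 2, 3] cursor@9
After 4 (delete_current): list=[8, 1, 2, 3] cursor@1
After 5 (next): list=[8, 1, 2, 3] cursor@2
After 6 (insert_before(30)): list=[8, 1, 30, 2, 3] cursor@2
After 7 (insert_before(31)): list=[8, 1, 30, 31, 2, 3] cursor@2
After 8 (insert_before(52)): list=[8, 1, 30, 31, 52, 2, 3] cursor@2
After 9 (prev): list=[8, 1, 30, 31, 52, 2, 3] cursor@52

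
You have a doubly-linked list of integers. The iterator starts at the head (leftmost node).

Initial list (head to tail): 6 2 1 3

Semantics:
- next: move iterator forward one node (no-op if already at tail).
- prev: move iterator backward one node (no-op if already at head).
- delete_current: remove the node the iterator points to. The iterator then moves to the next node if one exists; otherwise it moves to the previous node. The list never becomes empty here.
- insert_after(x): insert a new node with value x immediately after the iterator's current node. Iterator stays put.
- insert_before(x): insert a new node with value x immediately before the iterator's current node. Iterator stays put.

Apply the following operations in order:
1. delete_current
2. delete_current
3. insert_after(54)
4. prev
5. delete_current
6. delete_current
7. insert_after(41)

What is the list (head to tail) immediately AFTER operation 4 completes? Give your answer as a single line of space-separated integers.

Answer: 1 54 3

Derivation:
After 1 (delete_current): list=[2, 1, 3] cursor@2
After 2 (delete_current): list=[1, 3] cursor@1
After 3 (insert_after(54)): list=[1, 54, 3] cursor@1
After 4 (prev): list=[1, 54, 3] cursor@1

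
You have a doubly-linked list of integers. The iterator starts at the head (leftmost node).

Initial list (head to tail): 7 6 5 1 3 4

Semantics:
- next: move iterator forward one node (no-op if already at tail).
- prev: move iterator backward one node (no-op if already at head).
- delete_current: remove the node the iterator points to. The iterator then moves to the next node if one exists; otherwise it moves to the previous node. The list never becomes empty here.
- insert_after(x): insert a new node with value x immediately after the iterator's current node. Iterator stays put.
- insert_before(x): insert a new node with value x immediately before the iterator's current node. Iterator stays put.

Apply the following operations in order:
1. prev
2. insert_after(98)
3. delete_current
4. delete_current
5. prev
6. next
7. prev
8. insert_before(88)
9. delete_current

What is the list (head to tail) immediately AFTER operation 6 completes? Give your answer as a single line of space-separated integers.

After 1 (prev): list=[7, 6, 5, 1, 3, 4] cursor@7
After 2 (insert_after(98)): list=[7, 98, 6, 5, 1, 3, 4] cursor@7
After 3 (delete_current): list=[98, 6, 5, 1, 3, 4] cursor@98
After 4 (delete_current): list=[6, 5, 1, 3, 4] cursor@6
After 5 (prev): list=[6, 5, 1, 3, 4] cursor@6
After 6 (next): list=[6, 5, 1, 3, 4] cursor@5

Answer: 6 5 1 3 4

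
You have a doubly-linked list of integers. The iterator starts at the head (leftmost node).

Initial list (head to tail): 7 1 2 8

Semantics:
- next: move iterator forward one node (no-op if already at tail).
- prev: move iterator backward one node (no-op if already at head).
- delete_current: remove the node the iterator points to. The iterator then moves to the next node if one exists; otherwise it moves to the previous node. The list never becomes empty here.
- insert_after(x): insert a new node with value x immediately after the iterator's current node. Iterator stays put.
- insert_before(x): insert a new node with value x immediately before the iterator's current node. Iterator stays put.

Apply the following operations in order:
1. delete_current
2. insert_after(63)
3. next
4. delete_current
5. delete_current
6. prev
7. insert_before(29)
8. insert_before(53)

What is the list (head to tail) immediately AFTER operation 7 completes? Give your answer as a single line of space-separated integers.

Answer: 29 1 8

Derivation:
After 1 (delete_current): list=[1, 2, 8] cursor@1
After 2 (insert_after(63)): list=[1, 63, 2, 8] cursor@1
After 3 (next): list=[1, 63, 2, 8] cursor@63
After 4 (delete_current): list=[1, 2, 8] cursor@2
After 5 (delete_current): list=[1, 8] cursor@8
After 6 (prev): list=[1, 8] cursor@1
After 7 (insert_before(29)): list=[29, 1, 8] cursor@1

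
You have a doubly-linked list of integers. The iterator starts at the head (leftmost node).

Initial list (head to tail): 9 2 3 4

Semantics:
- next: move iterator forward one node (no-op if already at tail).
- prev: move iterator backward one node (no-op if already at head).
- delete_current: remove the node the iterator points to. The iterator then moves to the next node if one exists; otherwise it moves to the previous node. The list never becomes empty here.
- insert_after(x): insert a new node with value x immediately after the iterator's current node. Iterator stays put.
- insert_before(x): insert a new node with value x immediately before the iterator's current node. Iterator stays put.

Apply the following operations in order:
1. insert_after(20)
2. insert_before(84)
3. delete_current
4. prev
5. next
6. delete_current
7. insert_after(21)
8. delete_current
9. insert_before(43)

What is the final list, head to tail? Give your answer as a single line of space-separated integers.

Answer: 84 43 21 3 4

Derivation:
After 1 (insert_after(20)): list=[9, 20, 2, 3, 4] cursor@9
After 2 (insert_before(84)): list=[84, 9, 20, 2, 3, 4] cursor@9
After 3 (delete_current): list=[84, 20, 2, 3, 4] cursor@20
After 4 (prev): list=[84, 20, 2, 3, 4] cursor@84
After 5 (next): list=[84, 20, 2, 3, 4] cursor@20
After 6 (delete_current): list=[84, 2, 3, 4] cursor@2
After 7 (insert_after(21)): list=[84, 2, 21, 3, 4] cursor@2
After 8 (delete_current): list=[84, 21, 3, 4] cursor@21
After 9 (insert_before(43)): list=[84, 43, 21, 3, 4] cursor@21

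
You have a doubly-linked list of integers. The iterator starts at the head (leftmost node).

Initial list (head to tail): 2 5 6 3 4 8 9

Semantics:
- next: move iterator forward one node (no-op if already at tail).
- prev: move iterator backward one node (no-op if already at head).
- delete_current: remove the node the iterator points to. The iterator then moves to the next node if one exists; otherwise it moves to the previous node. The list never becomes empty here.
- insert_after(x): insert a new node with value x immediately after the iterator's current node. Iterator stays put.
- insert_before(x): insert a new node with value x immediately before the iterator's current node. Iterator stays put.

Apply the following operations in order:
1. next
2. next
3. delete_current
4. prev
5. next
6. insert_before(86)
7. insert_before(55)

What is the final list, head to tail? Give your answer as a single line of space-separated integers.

After 1 (next): list=[2, 5, 6, 3, 4, 8, 9] cursor@5
After 2 (next): list=[2, 5, 6, 3, 4, 8, 9] cursor@6
After 3 (delete_current): list=[2, 5, 3, 4, 8, 9] cursor@3
After 4 (prev): list=[2, 5, 3, 4, 8, 9] cursor@5
After 5 (next): list=[2, 5, 3, 4, 8, 9] cursor@3
After 6 (insert_before(86)): list=[2, 5, 86, 3, 4, 8, 9] cursor@3
After 7 (insert_before(55)): list=[2, 5, 86, 55, 3, 4, 8, 9] cursor@3

Answer: 2 5 86 55 3 4 8 9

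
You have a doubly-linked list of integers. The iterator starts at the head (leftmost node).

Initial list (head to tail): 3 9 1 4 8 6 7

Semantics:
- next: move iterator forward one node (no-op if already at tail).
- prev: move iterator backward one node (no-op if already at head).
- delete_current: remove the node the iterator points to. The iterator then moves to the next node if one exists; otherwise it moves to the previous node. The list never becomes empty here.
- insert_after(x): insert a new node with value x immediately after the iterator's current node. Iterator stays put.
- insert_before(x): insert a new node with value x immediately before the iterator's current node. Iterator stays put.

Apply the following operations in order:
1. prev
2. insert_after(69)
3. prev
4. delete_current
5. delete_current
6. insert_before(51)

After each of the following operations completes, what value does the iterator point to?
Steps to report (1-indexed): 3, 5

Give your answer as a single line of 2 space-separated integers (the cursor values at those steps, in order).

After 1 (prev): list=[3, 9, 1, 4, 8, 6, 7] cursor@3
After 2 (insert_after(69)): list=[3, 69, 9, 1, 4, 8, 6, 7] cursor@3
After 3 (prev): list=[3, 69, 9, 1, 4, 8, 6, 7] cursor@3
After 4 (delete_current): list=[69, 9, 1, 4, 8, 6, 7] cursor@69
After 5 (delete_current): list=[9, 1, 4, 8, 6, 7] cursor@9
After 6 (insert_before(51)): list=[51, 9, 1, 4, 8, 6, 7] cursor@9

Answer: 3 9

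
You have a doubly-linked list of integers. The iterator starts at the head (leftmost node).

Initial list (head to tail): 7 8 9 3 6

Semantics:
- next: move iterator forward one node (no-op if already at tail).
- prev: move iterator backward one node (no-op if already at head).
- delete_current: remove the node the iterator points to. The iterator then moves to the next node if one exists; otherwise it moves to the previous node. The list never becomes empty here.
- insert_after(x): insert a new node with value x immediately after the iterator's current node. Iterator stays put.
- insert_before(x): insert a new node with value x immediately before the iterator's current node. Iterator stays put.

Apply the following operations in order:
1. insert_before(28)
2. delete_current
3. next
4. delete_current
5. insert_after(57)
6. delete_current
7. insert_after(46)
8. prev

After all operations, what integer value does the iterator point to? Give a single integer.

After 1 (insert_before(28)): list=[28, 7, 8, 9, 3, 6] cursor@7
After 2 (delete_current): list=[28, 8, 9, 3, 6] cursor@8
After 3 (next): list=[28, 8, 9, 3, 6] cursor@9
After 4 (delete_current): list=[28, 8, 3, 6] cursor@3
After 5 (insert_after(57)): list=[28, 8, 3, 57, 6] cursor@3
After 6 (delete_current): list=[28, 8, 57, 6] cursor@57
After 7 (insert_after(46)): list=[28, 8, 57, 46, 6] cursor@57
After 8 (prev): list=[28, 8, 57, 46, 6] cursor@8

Answer: 8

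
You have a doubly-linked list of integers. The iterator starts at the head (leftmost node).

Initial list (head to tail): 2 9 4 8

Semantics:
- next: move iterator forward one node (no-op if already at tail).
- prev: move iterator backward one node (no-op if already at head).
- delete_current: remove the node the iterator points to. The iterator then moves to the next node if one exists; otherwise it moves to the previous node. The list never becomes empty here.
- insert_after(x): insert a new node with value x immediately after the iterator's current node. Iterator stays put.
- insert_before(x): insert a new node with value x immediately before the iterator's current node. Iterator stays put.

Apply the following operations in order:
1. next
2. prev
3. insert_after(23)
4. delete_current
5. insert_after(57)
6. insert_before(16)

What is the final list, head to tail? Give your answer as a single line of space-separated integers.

After 1 (next): list=[2, 9, 4, 8] cursor@9
After 2 (prev): list=[2, 9, 4, 8] cursor@2
After 3 (insert_after(23)): list=[2, 23, 9, 4, 8] cursor@2
After 4 (delete_current): list=[23, 9, 4, 8] cursor@23
After 5 (insert_after(57)): list=[23, 57, 9, 4, 8] cursor@23
After 6 (insert_before(16)): list=[16, 23, 57, 9, 4, 8] cursor@23

Answer: 16 23 57 9 4 8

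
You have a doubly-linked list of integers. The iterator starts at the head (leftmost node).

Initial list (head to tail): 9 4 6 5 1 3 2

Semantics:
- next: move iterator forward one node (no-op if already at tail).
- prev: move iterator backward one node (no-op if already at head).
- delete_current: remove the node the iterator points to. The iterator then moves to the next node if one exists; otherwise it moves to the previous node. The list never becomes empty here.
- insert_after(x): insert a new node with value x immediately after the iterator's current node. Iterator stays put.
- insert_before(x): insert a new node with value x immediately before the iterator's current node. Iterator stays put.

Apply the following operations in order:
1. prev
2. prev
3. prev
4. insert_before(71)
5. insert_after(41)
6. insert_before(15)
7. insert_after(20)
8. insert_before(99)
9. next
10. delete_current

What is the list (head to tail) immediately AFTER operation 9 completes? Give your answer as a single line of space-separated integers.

After 1 (prev): list=[9, 4, 6, 5, 1, 3, 2] cursor@9
After 2 (prev): list=[9, 4, 6, 5, 1, 3, 2] cursor@9
After 3 (prev): list=[9, 4, 6, 5, 1, 3, 2] cursor@9
After 4 (insert_before(71)): list=[71, 9, 4, 6, 5, 1, 3, 2] cursor@9
After 5 (insert_after(41)): list=[71, 9, 41, 4, 6, 5, 1, 3, 2] cursor@9
After 6 (insert_before(15)): list=[71, 15, 9, 41, 4, 6, 5, 1, 3, 2] cursor@9
After 7 (insert_after(20)): list=[71, 15, 9, 20, 41, 4, 6, 5, 1, 3, 2] cursor@9
After 8 (insert_before(99)): list=[71, 15, 99, 9, 20, 41, 4, 6, 5, 1, 3, 2] cursor@9
After 9 (next): list=[71, 15, 99, 9, 20, 41, 4, 6, 5, 1, 3, 2] cursor@20

Answer: 71 15 99 9 20 41 4 6 5 1 3 2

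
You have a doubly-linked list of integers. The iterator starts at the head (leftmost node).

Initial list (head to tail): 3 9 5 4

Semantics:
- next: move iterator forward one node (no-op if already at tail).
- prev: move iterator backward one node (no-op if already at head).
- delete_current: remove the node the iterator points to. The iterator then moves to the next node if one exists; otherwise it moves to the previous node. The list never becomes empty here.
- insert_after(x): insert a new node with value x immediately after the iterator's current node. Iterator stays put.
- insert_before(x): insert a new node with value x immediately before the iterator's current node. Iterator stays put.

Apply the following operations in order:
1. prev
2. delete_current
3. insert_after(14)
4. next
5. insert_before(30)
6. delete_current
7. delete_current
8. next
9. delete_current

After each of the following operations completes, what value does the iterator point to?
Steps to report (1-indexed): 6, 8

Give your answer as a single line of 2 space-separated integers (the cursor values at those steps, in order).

Answer: 5 4

Derivation:
After 1 (prev): list=[3, 9, 5, 4] cursor@3
After 2 (delete_current): list=[9, 5, 4] cursor@9
After 3 (insert_after(14)): list=[9, 14, 5, 4] cursor@9
After 4 (next): list=[9, 14, 5, 4] cursor@14
After 5 (insert_before(30)): list=[9, 30, 14, 5, 4] cursor@14
After 6 (delete_current): list=[9, 30, 5, 4] cursor@5
After 7 (delete_current): list=[9, 30, 4] cursor@4
After 8 (next): list=[9, 30, 4] cursor@4
After 9 (delete_current): list=[9, 30] cursor@30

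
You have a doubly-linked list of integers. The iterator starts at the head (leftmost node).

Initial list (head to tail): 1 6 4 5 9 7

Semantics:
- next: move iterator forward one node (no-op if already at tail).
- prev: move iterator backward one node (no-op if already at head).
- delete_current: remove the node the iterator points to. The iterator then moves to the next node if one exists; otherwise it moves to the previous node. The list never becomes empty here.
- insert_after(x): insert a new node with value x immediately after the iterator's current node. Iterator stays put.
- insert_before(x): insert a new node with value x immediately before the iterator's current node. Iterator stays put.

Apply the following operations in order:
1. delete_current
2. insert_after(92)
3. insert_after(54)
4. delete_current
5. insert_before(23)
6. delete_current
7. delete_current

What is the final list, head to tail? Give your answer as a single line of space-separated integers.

Answer: 23 4 5 9 7

Derivation:
After 1 (delete_current): list=[6, 4, 5, 9, 7] cursor@6
After 2 (insert_after(92)): list=[6, 92, 4, 5, 9, 7] cursor@6
After 3 (insert_after(54)): list=[6, 54, 92, 4, 5, 9, 7] cursor@6
After 4 (delete_current): list=[54, 92, 4, 5, 9, 7] cursor@54
After 5 (insert_before(23)): list=[23, 54, 92, 4, 5, 9, 7] cursor@54
After 6 (delete_current): list=[23, 92, 4, 5, 9, 7] cursor@92
After 7 (delete_current): list=[23, 4, 5, 9, 7] cursor@4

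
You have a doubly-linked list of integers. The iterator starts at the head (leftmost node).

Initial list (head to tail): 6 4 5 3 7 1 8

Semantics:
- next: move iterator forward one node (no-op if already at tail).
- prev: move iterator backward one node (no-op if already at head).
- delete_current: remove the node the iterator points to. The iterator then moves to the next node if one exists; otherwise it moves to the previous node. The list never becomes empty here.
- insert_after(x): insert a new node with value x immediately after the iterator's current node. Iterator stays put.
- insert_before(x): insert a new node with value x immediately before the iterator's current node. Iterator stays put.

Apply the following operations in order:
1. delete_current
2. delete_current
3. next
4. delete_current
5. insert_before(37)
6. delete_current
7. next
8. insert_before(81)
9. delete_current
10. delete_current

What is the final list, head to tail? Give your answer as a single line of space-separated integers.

Answer: 5 37 1

Derivation:
After 1 (delete_current): list=[4, 5, 3, 7, 1, 8] cursor@4
After 2 (delete_current): list=[5, 3, 7, 1, 8] cursor@5
After 3 (next): list=[5, 3, 7, 1, 8] cursor@3
After 4 (delete_current): list=[5, 7, 1, 8] cursor@7
After 5 (insert_before(37)): list=[5, 37, 7, 1, 8] cursor@7
After 6 (delete_current): list=[5, 37, 1, 8] cursor@1
After 7 (next): list=[5, 37, 1, 8] cursor@8
After 8 (insert_before(81)): list=[5, 37, 1, 81, 8] cursor@8
After 9 (delete_current): list=[5, 37, 1, 81] cursor@81
After 10 (delete_current): list=[5, 37, 1] cursor@1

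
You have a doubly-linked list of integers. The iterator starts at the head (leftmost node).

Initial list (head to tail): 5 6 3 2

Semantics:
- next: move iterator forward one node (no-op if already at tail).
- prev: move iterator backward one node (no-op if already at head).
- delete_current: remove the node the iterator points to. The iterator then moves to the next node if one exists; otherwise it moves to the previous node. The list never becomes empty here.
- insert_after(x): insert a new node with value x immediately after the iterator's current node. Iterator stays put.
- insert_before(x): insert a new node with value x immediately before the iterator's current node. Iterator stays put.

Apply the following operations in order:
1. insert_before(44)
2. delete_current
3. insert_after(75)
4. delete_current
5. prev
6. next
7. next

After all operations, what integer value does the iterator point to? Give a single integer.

Answer: 3

Derivation:
After 1 (insert_before(44)): list=[44, 5, 6, 3, 2] cursor@5
After 2 (delete_current): list=[44, 6, 3, 2] cursor@6
After 3 (insert_after(75)): list=[44, 6, 75, 3, 2] cursor@6
After 4 (delete_current): list=[44, 75, 3, 2] cursor@75
After 5 (prev): list=[44, 75, 3, 2] cursor@44
After 6 (next): list=[44, 75, 3, 2] cursor@75
After 7 (next): list=[44, 75, 3, 2] cursor@3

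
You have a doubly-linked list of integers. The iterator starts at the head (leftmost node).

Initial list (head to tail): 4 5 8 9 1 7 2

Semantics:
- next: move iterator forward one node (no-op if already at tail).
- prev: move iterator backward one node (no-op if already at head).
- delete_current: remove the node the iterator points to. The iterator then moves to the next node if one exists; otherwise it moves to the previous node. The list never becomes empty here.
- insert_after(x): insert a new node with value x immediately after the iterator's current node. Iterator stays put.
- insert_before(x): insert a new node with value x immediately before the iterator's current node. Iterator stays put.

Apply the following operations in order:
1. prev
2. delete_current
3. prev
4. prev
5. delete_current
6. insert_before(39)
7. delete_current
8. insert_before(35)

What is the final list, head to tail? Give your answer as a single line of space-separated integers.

Answer: 39 35 9 1 7 2

Derivation:
After 1 (prev): list=[4, 5, 8, 9, 1, 7, 2] cursor@4
After 2 (delete_current): list=[5, 8, 9, 1, 7, 2] cursor@5
After 3 (prev): list=[5, 8, 9, 1, 7, 2] cursor@5
After 4 (prev): list=[5, 8, 9, 1, 7, 2] cursor@5
After 5 (delete_current): list=[8, 9, 1, 7, 2] cursor@8
After 6 (insert_before(39)): list=[39, 8, 9, 1, 7, 2] cursor@8
After 7 (delete_current): list=[39, 9, 1, 7, 2] cursor@9
After 8 (insert_before(35)): list=[39, 35, 9, 1, 7, 2] cursor@9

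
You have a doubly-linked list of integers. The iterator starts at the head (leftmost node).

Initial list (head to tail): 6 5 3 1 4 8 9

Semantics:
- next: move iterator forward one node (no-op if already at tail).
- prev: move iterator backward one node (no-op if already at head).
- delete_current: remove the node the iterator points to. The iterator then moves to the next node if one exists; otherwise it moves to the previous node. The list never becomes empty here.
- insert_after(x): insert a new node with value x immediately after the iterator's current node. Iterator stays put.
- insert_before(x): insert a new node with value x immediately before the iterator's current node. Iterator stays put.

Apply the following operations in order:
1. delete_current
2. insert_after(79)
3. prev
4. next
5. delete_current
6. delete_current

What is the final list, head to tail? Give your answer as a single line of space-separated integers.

Answer: 5 1 4 8 9

Derivation:
After 1 (delete_current): list=[5, 3, 1, 4, 8, 9] cursor@5
After 2 (insert_after(79)): list=[5, 79, 3, 1, 4, 8, 9] cursor@5
After 3 (prev): list=[5, 79, 3, 1, 4, 8, 9] cursor@5
After 4 (next): list=[5, 79, 3, 1, 4, 8, 9] cursor@79
After 5 (delete_current): list=[5, 3, 1, 4, 8, 9] cursor@3
After 6 (delete_current): list=[5, 1, 4, 8, 9] cursor@1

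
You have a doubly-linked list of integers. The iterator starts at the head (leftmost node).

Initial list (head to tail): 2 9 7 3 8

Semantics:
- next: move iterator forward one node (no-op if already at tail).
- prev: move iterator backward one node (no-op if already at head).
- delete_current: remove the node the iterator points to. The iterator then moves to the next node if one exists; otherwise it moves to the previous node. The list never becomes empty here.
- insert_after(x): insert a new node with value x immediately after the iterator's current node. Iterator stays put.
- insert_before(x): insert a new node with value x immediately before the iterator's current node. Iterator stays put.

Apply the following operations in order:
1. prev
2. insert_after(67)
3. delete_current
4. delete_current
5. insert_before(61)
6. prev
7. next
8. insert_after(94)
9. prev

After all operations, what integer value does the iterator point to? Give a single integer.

After 1 (prev): list=[2, 9, 7, 3, 8] cursor@2
After 2 (insert_after(67)): list=[2, 67, 9, 7, 3, 8] cursor@2
After 3 (delete_current): list=[67, 9, 7, 3, 8] cursor@67
After 4 (delete_current): list=[9, 7, 3, 8] cursor@9
After 5 (insert_before(61)): list=[61, 9, 7, 3, 8] cursor@9
After 6 (prev): list=[61, 9, 7, 3, 8] cursor@61
After 7 (next): list=[61, 9, 7, 3, 8] cursor@9
After 8 (insert_after(94)): list=[61, 9, 94, 7, 3, 8] cursor@9
After 9 (prev): list=[61, 9, 94, 7, 3, 8] cursor@61

Answer: 61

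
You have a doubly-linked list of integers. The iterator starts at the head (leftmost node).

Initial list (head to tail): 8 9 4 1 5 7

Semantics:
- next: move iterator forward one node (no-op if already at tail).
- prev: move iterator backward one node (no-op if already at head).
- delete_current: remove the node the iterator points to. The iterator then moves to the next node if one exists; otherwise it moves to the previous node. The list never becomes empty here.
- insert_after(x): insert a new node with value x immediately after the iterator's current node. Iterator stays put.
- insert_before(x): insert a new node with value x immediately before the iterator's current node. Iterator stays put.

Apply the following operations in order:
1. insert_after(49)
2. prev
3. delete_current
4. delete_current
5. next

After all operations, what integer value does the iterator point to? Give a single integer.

After 1 (insert_after(49)): list=[8, 49, 9, 4, 1, 5, 7] cursor@8
After 2 (prev): list=[8, 49, 9, 4, 1, 5, 7] cursor@8
After 3 (delete_current): list=[49, 9, 4, 1, 5, 7] cursor@49
After 4 (delete_current): list=[9, 4, 1, 5, 7] cursor@9
After 5 (next): list=[9, 4, 1, 5, 7] cursor@4

Answer: 4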